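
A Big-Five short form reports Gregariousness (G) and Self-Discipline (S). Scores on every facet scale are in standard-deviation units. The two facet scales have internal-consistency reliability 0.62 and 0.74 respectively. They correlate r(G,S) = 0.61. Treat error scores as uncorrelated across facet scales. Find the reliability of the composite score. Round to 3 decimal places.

Var(G+S) = 2 + 2·[0.61] = 2 + 1.22 = 3.22.
Under uncorrelated errors the observed covariances equal the true-score covariances, so only the own-variance terms attenuate.
True-score variance = [0.62 + 0.74] + 1.22 = 1.36 + 1.22 = 2.58.
Reliability = 2.58 / 3.22 = 0.801.

0.801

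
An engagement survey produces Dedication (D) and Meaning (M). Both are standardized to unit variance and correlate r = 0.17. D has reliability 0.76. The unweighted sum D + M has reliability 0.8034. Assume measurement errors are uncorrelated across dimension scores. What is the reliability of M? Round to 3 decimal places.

Var(D+M) = 2 + 2·0.17 = 2.340.
True-score variance = ρ_D + ρ_M + 2·0.17, so 0.8034 = (0.76 + ρ_M + 0.34) / 2.340.
ρ_M = 0.8034·2.340 − 0.76 − 0.34 = 0.780.

0.780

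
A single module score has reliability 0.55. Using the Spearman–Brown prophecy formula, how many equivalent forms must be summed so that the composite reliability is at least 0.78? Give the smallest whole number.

3

k ≥ ρ*(1−ρ₁)/(ρ₁(1−ρ*)) = 0.78·0.45 / (0.55·0.22) = 2.901.
Smallest integer k = 3.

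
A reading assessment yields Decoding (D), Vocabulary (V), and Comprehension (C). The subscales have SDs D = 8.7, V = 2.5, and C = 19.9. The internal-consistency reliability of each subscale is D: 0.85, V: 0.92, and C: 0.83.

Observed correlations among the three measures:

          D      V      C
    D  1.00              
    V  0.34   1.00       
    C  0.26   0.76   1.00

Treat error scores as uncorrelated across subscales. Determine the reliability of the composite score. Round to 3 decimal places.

0.880

Var(D+V+C) = 8.7² + 2.5² + 19.9² + 2·[8.7·2.5·0.34 + 8.7·19.9·0.26 + 2.5·19.9·0.76] = 477.95 + 180.438 = 658.388.
Under uncorrelated errors the observed covariances equal the true-score covariances, so only the own-variance terms attenuate.
True-score variance = [8.7²·0.85 + 2.5²·0.92 + 19.9²·0.83] + 180.438 = 398.775 + 180.438 = 579.212.
Reliability = 579.212 / 658.388 = 0.880.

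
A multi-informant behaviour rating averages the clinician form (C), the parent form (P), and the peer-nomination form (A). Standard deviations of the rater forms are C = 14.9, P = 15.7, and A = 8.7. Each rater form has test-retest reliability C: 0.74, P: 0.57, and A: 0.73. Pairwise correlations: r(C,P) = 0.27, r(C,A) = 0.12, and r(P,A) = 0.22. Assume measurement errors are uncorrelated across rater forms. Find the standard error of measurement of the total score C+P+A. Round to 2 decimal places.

13.57

Var(total) = 544.19 + 217.533 = 761.723.
True-score variance = 360.04 + 217.533 = 577.573, so reliability = 0.7582.
Error variance = 761.723 − 577.573 = 184.15; SEM = √184.15 = 13.57.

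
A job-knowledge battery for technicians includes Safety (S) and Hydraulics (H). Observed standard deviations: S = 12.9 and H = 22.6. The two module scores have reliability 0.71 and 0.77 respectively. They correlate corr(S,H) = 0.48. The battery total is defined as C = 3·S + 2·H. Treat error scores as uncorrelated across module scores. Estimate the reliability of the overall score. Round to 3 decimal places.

0.827

Var(C) = 3²·12.9² + 2²·22.6² + 2·[6·12.9·22.6·0.48] = 3540.73 + 1679.27 = 5220.
With uncorrelated errors the cross-covariances are all true-score covariance, so they carry over unchanged; only the diagonal terms shrink to ρᵢσᵢ².
True-score variance = [3²·12.9²·0.71 + 2²·22.6²·0.77] + 1679.27 = 2636.5 + 1679.27 = 4315.77.
Reliability = 4315.77 / 5220 = 0.827.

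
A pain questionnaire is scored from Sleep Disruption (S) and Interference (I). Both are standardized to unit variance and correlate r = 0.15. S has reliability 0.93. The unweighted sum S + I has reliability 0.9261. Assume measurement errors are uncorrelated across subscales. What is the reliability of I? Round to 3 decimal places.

Var(S+I) = 2 + 2·0.15 = 2.300.
True-score variance = ρ_S + ρ_I + 2·0.15, so 0.9261 = (0.93 + ρ_I + 0.30) / 2.300.
ρ_I = 0.9261·2.300 − 0.93 − 0.30 = 0.900.

0.900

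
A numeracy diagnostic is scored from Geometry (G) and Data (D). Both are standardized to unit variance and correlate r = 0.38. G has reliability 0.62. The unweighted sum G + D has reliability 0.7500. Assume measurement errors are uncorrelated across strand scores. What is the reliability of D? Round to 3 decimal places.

Var(G+D) = 2 + 2·0.38 = 2.760.
True-score variance = ρ_G + ρ_D + 2·0.38, so 0.7500 = (0.62 + ρ_D + 0.76) / 2.760.
ρ_D = 0.7500·2.760 − 0.62 − 0.76 = 0.690.

0.690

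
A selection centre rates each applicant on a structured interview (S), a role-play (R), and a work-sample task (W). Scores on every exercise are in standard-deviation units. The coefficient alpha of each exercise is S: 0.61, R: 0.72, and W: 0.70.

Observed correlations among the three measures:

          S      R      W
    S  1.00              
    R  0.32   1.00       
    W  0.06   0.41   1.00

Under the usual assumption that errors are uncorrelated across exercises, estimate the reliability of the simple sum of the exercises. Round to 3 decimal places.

Var(S+R+W) = 3 + 2·[0.32 + 0.06 + 0.41] = 3 + 1.58 = 4.58.
Because errors are independent across components, Cov(Tᵢ,Tⱼ) = Cov(Xᵢ,Xⱼ); the off-diagonal part of the true-score variance is the same as above.
True-score variance = [0.61 + 0.72 + 0.70] + 1.58 = 2.03 + 1.58 = 3.61.
Reliability = 3.61 / 4.58 = 0.788.

0.788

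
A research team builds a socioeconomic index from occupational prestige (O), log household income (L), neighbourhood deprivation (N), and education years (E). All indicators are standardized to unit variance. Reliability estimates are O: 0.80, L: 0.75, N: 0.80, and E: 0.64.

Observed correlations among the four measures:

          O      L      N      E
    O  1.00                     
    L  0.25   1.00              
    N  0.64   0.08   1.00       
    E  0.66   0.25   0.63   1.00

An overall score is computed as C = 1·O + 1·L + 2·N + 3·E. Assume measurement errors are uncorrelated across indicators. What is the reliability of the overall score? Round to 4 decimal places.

0.8570

Var(C) = 1 + 1 + 2² + 3² + 2·[0.25 + 2·0.64 + 3·0.66 + 2·0.08 + 3·0.25 + 6·0.63] = 15 + 16.4 = 31.4.
With uncorrelated errors the cross-covariances are all true-score covariance, so they carry over unchanged; only the diagonal terms shrink to ρᵢσᵢ².
True-score variance = [0.80 + 0.75 + 2²·0.80 + 3²·0.64] + 16.4 = 10.51 + 16.4 = 26.91.
Reliability = 26.91 / 31.4 = 0.8570.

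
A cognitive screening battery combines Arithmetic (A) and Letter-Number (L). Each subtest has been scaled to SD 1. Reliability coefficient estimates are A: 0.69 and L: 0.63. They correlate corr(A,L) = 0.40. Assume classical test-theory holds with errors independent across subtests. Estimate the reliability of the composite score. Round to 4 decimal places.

Var(A+L) = 2 + 2·[0.40] = 2 + 0.8 = 2.8.
Under uncorrelated errors the observed covariances equal the true-score covariances, so only the own-variance terms attenuate.
True-score variance = [0.69 + 0.63] + 0.8 = 1.32 + 0.8 = 2.12.
Reliability = 2.12 / 2.8 = 0.7571.

0.7571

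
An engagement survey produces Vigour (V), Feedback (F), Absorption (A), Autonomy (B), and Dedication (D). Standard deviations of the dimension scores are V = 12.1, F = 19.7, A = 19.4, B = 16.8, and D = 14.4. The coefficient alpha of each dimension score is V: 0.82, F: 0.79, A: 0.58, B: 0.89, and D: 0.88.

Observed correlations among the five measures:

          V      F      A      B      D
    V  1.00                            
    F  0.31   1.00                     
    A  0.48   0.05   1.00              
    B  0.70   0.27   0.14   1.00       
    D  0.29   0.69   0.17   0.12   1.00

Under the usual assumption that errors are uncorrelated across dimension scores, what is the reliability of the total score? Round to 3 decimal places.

Var(V+F+A+B+D) = 12.1² + 19.7² + 19.4² + 16.8² + 14.4² + 2·[12.1·19.7·0.31 + 12.1·19.4·0.48 + 12.1·16.8·0.70 + 12.1·14.4·0.29 + 19.7·19.4·0.05 + 19.7·16.8·0.27 + 19.7·14.4·0.69 + 19.4·16.8·0.14 + 19.4·14.4·0.17 + 16.8·14.4·0.12] = 1400.46 + 1611.51 = 3011.97.
Under uncorrelated errors the observed covariances equal the true-score covariances, so only the own-variance terms attenuate.
True-score variance = [12.1²·0.82 + 19.7²·0.79 + 19.4²·0.58 + 16.8²·0.89 + 14.4²·0.88] + 1611.51 = 1078.61 + 1611.51 = 2690.11.
Reliability = 2690.11 / 3011.97 = 0.893.

0.893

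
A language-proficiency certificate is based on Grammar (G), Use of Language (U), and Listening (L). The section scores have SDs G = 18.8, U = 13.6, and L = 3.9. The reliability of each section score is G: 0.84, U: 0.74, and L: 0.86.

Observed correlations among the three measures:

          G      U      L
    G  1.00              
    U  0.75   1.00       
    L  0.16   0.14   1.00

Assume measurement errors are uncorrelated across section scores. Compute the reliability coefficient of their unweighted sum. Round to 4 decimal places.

Var(G+U+L) = 18.8² + 13.6² + 3.9² + 2·[18.8·13.6·0.75 + 18.8·3.9·0.16 + 13.6·3.9·0.14] = 553.61 + 421.834 = 975.444.
With uncorrelated errors the cross-covariances are all true-score covariance, so they carry over unchanged; only the diagonal terms shrink to ρᵢσᵢ².
True-score variance = [18.8²·0.84 + 13.6²·0.74 + 3.9²·0.86] + 421.834 = 446.841 + 421.834 = 868.674.
Reliability = 868.674 / 975.444 = 0.8905.

0.8905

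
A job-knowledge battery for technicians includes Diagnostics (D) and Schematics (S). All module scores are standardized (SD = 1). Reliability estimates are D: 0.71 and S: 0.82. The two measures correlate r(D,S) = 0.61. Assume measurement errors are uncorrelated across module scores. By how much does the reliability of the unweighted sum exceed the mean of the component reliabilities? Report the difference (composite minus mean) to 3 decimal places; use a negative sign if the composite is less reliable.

Var(sum) = 2 + 1.22 = 3.22; true-score variance = 1.53 + 1.22 = 2.75; composite reliability = 0.8540.
Mean component reliability = 0.7650.
Difference = 0.8540 − 0.7650 = 0.089.

0.089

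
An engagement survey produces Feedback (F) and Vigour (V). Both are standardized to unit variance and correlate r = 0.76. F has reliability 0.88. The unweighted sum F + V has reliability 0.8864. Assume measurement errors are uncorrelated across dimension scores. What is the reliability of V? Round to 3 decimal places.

0.720

Var(F+V) = 2 + 2·0.76 = 3.520.
True-score variance = ρ_F + ρ_V + 2·0.76, so 0.8864 = (0.88 + ρ_V + 1.52) / 3.520.
ρ_V = 0.8864·3.520 − 0.88 − 1.52 = 0.720.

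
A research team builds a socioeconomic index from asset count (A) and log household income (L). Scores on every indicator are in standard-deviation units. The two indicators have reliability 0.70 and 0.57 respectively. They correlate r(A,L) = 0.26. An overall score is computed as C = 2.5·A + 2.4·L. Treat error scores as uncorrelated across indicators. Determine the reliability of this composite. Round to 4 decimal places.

0.7124

Var(C) = 2.5² + 2.4² + 2·[6·0.26] = 12.01 + 3.12 = 15.13.
With uncorrelated errors the cross-covariances are all true-score covariance, so they carry over unchanged; only the diagonal terms shrink to ρᵢσᵢ².
True-score variance = [2.5²·0.70 + 2.4²·0.57] + 3.12 = 7.6582 + 3.12 = 10.7782.
Reliability = 10.7782 / 15.13 = 0.7124.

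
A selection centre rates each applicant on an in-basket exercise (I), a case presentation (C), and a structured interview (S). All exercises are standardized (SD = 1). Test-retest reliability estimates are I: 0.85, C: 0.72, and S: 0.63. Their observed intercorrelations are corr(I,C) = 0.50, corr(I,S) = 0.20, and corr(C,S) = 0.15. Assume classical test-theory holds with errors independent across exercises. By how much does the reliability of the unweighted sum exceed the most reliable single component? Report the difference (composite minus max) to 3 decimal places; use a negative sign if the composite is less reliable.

-0.020

Var(sum) = 3 + 1.7 = 4.7; true-score variance = 2.2 + 1.7 = 3.9; composite reliability = 0.8298.
Max component reliability = 0.8500.
Difference = 0.8298 − 0.8500 = -0.020.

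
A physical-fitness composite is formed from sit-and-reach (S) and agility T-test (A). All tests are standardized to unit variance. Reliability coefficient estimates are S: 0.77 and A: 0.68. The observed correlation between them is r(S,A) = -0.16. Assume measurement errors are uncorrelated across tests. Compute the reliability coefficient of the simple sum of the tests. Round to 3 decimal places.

Var(S+A) = 2 + 2·[(-0.16)] = 2 − 0.32 = 1.68.
With uncorrelated errors the cross-covariances are all true-score covariance, so they carry over unchanged; only the diagonal terms shrink to ρᵢσᵢ².
True-score variance = [0.77 + 0.68] − 0.32 = 1.45 − 0.32 = 1.13.
Reliability = 1.13 / 1.68 = 0.673.

0.673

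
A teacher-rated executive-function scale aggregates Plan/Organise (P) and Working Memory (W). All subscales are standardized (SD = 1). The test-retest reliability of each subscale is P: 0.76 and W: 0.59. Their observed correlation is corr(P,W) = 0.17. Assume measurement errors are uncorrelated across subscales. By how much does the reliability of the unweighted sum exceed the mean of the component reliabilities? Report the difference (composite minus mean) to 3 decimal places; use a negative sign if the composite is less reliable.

0.047

Var(sum) = 2 + 0.34 = 2.34; true-score variance = 1.35 + 0.34 = 1.69; composite reliability = 0.7222.
Mean component reliability = 0.6750.
Difference = 0.7222 − 0.6750 = 0.047.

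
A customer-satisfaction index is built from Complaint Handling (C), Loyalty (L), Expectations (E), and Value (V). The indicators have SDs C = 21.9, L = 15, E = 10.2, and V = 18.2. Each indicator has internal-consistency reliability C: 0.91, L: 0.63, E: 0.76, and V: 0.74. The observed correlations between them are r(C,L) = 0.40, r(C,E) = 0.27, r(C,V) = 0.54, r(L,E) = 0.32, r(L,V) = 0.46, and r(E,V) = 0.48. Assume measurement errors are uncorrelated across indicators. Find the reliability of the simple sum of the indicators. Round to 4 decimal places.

0.9043

Var(C+L+E+V) = 21.9² + 15² + 10.2² + 18.2² + 2·[21.9·15·0.40 + 21.9·10.2·0.27 + 21.9·18.2·0.54 + 15·10.2·0.32 + 15·18.2·0.46 + 10.2·18.2·0.48] = 1139.89 + 1341.19 = 2481.08.
With uncorrelated errors the cross-covariances are all true-score covariance, so they carry over unchanged; only the diagonal terms shrink to ρᵢσᵢ².
True-score variance = [21.9²·0.91 + 15²·0.63 + 10.2²·0.76 + 18.2²·0.74] + 1341.19 = 902.383 + 1341.19 = 2243.57.
Reliability = 2243.57 / 2481.08 = 0.9043.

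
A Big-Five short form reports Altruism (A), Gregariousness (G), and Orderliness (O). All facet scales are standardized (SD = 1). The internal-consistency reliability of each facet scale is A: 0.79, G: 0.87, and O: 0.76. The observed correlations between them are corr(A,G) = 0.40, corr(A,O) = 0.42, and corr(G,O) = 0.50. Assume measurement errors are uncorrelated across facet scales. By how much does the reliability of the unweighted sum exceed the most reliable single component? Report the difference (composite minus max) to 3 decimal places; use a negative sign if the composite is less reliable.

0.027

Var(sum) = 3 + 2.64 = 5.64; true-score variance = 2.42 + 2.64 = 5.06; composite reliability = 0.8972.
Max component reliability = 0.8700.
Difference = 0.8972 − 0.8700 = 0.027.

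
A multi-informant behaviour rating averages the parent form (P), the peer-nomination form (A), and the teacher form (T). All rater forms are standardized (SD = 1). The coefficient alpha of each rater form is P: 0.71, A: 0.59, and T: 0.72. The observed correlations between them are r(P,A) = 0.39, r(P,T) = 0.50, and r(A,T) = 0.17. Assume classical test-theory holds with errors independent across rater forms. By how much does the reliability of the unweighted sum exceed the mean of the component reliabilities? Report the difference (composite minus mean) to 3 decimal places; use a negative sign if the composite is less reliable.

Var(sum) = 3 + 2.12 = 5.12; true-score variance = 2.02 + 2.12 = 4.14; composite reliability = 0.8086.
Mean component reliability = 0.6733.
Difference = 0.8086 − 0.6733 = 0.135.

0.135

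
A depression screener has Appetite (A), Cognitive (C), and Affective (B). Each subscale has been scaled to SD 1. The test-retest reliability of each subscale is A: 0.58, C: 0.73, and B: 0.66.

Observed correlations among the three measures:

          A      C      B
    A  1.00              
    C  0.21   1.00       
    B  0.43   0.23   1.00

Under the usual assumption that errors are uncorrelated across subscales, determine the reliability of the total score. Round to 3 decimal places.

Var(A+C+B) = 3 + 2·[0.21 + 0.43 + 0.23] = 3 + 1.74 = 4.74.
Because errors are independent across components, Cov(Tᵢ,Tⱼ) = Cov(Xᵢ,Xⱼ); the off-diagonal part of the true-score variance is the same as above.
True-score variance = [0.58 + 0.73 + 0.66] + 1.74 = 1.97 + 1.74 = 3.71.
Reliability = 3.71 / 4.74 = 0.783.

0.783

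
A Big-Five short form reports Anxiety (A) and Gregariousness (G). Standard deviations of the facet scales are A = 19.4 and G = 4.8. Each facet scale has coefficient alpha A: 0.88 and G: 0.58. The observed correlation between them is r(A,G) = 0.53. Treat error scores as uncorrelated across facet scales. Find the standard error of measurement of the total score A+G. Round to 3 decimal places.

7.405

Var(total) = 399.4 + 98.7072 = 498.107.
True-score variance = 344.56 + 98.7072 = 443.267, so reliability = 0.8899.
Error variance = 498.107 − 443.267 = 54.84; SEM = √54.84 = 7.405.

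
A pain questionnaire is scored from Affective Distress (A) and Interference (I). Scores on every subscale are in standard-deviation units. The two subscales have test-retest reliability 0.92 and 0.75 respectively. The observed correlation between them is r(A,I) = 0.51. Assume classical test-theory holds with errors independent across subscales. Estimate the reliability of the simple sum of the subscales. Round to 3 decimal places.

Var(A+I) = 2 + 2·[0.51] = 2 + 1.02 = 3.02.
Under uncorrelated errors the observed covariances equal the true-score covariances, so only the own-variance terms attenuate.
True-score variance = [0.92 + 0.75] + 1.02 = 1.67 + 1.02 = 2.69.
Reliability = 2.69 / 3.02 = 0.891.

0.891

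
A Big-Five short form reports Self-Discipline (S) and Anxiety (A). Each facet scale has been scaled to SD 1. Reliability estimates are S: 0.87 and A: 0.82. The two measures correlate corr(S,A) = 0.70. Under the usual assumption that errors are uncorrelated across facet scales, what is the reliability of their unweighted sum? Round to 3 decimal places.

0.909

Var(S+A) = 2 + 2·[0.70] = 2 + 1.4 = 3.4.
Under uncorrelated errors the observed covariances equal the true-score covariances, so only the own-variance terms attenuate.
True-score variance = [0.87 + 0.82] + 1.4 = 1.69 + 1.4 = 3.09.
Reliability = 3.09 / 3.4 = 0.909.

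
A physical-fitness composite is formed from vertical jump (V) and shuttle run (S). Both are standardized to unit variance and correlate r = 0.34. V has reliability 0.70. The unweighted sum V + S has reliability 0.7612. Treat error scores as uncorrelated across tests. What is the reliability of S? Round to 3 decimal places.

0.660

Var(V+S) = 2 + 2·0.34 = 2.680.
True-score variance = ρ_V + ρ_S + 2·0.34, so 0.7612 = (0.70 + ρ_S + 0.68) / 2.680.
ρ_S = 0.7612·2.680 − 0.70 − 0.68 = 0.660.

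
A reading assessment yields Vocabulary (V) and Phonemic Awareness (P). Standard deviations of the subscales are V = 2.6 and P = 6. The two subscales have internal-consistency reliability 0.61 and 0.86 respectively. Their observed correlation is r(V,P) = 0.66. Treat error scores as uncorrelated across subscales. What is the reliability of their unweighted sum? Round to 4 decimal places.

Var(V+P) = 2.6² + 6² + 2·[2.6·6·0.66] = 42.76 + 20.592 = 63.352.
Under uncorrelated errors the observed covariances equal the true-score covariances, so only the own-variance terms attenuate.
True-score variance = [2.6²·0.61 + 6²·0.86] + 20.592 = 35.0836 + 20.592 = 55.6756.
Reliability = 55.6756 / 63.352 = 0.8788.

0.8788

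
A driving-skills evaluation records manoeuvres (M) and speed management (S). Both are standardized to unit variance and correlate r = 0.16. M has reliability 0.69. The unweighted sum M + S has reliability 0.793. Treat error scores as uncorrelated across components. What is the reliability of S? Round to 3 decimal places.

0.830

Var(M+S) = 2 + 2·0.16 = 2.320.
True-score variance = ρ_M + ρ_S + 2·0.16, so 0.793 = (0.69 + ρ_S + 0.32) / 2.320.
ρ_S = 0.793·2.320 − 0.69 − 0.32 = 0.830.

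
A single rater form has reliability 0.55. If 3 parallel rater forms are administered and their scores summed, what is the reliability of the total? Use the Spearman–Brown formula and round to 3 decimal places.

0.786

ρ_k = kρ / (1 + (k−1)ρ) = 3·0.55 / (1 + 2·0.55) = 1.650 / 2.100 = 0.786.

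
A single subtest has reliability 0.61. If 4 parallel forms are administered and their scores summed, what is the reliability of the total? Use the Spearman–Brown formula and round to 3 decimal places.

ρ_k = kρ / (1 + (k−1)ρ) = 4·0.61 / (1 + 3·0.61) = 2.440 / 2.830 = 0.862.

0.862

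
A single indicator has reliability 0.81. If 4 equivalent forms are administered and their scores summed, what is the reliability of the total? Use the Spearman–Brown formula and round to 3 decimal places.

0.945

ρ_k = kρ / (1 + (k−1)ρ) = 4·0.81 / (1 + 3·0.81) = 3.240 / 3.430 = 0.945.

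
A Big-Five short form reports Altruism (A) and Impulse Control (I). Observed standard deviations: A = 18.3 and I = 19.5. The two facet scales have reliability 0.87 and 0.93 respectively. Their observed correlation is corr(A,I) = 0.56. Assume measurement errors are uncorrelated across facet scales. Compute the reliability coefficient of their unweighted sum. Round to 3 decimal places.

Var(A+I) = 18.3² + 19.5² + 2·[18.3·19.5·0.56] = 715.14 + 399.672 = 1114.81.
Because errors are independent across components, Cov(Tᵢ,Tⱼ) = Cov(Xᵢ,Xⱼ); the off-diagonal part of the true-score variance is the same as above.
True-score variance = [18.3²·0.87 + 19.5²·0.93] + 399.672 = 644.987 + 399.672 = 1044.66.
Reliability = 1044.66 / 1114.81 = 0.937.

0.937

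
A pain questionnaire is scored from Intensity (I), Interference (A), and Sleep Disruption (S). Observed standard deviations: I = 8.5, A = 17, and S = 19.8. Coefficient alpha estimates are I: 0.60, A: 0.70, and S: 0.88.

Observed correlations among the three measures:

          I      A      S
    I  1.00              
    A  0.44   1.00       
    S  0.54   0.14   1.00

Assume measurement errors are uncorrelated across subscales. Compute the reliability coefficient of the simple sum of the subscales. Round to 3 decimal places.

Var(I+A+S) = 8.5² + 17² + 19.8² + 2·[8.5·17·0.44 + 8.5·19.8·0.54 + 17·19.8·0.14] = 753.29 + 403.172 = 1156.46.
With uncorrelated errors the cross-covariances are all true-score covariance, so they carry over unchanged; only the diagonal terms shrink to ρᵢσᵢ².
True-score variance = [8.5²·0.60 + 17²·0.70 + 19.8²·0.88] + 403.172 = 590.645 + 403.172 = 993.817.
Reliability = 993.817 / 1156.46 = 0.859.

0.859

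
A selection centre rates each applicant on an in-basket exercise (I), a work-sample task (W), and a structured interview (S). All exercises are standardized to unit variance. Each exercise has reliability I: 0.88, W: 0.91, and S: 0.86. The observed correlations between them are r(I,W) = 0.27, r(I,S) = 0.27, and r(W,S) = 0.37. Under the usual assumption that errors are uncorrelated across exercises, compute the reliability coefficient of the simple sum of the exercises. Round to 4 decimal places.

0.9274

Var(I+W+S) = 3 + 2·[0.27 + 0.27 + 0.37] = 3 + 1.82 = 4.82.
Because errors are independent across components, Cov(Tᵢ,Tⱼ) = Cov(Xᵢ,Xⱼ); the off-diagonal part of the true-score variance is the same as above.
True-score variance = [0.88 + 0.91 + 0.86] + 1.82 = 2.65 + 1.82 = 4.47.
Reliability = 4.47 / 4.82 = 0.9274.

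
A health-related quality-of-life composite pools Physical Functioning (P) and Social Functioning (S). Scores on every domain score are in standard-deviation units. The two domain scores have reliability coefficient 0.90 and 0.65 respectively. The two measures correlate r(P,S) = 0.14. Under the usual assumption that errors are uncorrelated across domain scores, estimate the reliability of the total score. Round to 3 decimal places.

0.803

Var(P+S) = 2 + 2·[0.14] = 2 + 0.28 = 2.28.
Under uncorrelated errors the observed covariances equal the true-score covariances, so only the own-variance terms attenuate.
True-score variance = [0.90 + 0.65] + 0.28 = 1.55 + 0.28 = 1.83.
Reliability = 1.83 / 2.28 = 0.803.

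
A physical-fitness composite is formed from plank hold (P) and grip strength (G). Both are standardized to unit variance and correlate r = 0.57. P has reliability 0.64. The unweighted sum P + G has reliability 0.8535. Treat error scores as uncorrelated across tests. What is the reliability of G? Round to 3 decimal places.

0.900

Var(P+G) = 2 + 2·0.57 = 3.140.
True-score variance = ρ_P + ρ_G + 2·0.57, so 0.8535 = (0.64 + ρ_G + 1.14) / 3.140.
ρ_G = 0.8535·3.140 − 0.64 − 1.14 = 0.900.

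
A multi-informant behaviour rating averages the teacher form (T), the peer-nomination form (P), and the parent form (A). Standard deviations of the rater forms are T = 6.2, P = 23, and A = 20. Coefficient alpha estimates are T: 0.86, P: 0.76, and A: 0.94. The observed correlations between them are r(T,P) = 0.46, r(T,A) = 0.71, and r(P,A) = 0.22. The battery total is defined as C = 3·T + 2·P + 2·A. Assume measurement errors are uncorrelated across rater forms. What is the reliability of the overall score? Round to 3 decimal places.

0.903

Var(C) = 3²·6.2² + 2²·23² + 2²·20² + 2·[6·6.2·23·0.46 + 6·6.2·20·0.71 + 4·23·20·0.22] = 4061.96 + 2653.23 = 6715.19.
Because errors are independent across components, Cov(Tᵢ,Tⱼ) = Cov(Xᵢ,Xⱼ); the off-diagonal part of the true-score variance is the same as above.
True-score variance = [3²·6.2²·0.86 + 2²·23²·0.76 + 2²·20²·0.94] + 2653.23 = 3409.69 + 2653.23 = 6062.92.
Reliability = 6062.92 / 6715.19 = 0.903.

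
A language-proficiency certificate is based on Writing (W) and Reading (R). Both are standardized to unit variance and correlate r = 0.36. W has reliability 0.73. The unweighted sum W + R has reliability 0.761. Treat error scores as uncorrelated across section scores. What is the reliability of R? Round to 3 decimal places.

Var(W+R) = 2 + 2·0.36 = 2.720.
True-score variance = ρ_W + ρ_R + 2·0.36, so 0.761 = (0.73 + ρ_R + 0.72) / 2.720.
ρ_R = 0.761·2.720 − 0.73 − 0.72 = 0.620.

0.620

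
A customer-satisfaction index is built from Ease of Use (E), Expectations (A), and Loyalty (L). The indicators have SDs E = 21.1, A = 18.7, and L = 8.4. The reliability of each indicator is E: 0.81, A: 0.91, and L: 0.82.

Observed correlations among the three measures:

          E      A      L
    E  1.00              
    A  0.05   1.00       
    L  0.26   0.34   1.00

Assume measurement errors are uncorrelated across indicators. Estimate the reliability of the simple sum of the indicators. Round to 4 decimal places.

Var(E+A+L) = 21.1² + 18.7² + 8.4² + 2·[21.1·18.7·0.05 + 21.1·8.4·0.26 + 18.7·8.4·0.34] = 865.46 + 238.436 = 1103.9.
Under uncorrelated errors the observed covariances equal the true-score covariances, so only the own-variance terms attenuate.
True-score variance = [21.1²·0.81 + 18.7²·0.91 + 8.4²·0.82] + 238.436 = 736.697 + 238.436 = 975.133.
Reliability = 975.133 / 1103.9 = 0.8834.

0.8834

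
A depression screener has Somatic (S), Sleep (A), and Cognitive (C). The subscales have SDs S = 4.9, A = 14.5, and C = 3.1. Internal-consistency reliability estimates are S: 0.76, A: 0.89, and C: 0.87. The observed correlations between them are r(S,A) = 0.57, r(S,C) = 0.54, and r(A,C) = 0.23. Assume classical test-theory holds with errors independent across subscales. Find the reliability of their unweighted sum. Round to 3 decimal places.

Var(S+A+C) = 4.9² + 14.5² + 3.1² + 2·[4.9·14.5·0.57 + 4.9·3.1·0.54 + 14.5·3.1·0.23] = 243.87 + 118.079 = 361.949.
With uncorrelated errors the cross-covariances are all true-score covariance, so they carry over unchanged; only the diagonal terms shrink to ρᵢσᵢ².
True-score variance = [4.9²·0.76 + 14.5²·0.89 + 3.1²·0.87] + 118.079 = 213.731 + 118.079 = 331.81.
Reliability = 331.81 / 361.949 = 0.917.

0.917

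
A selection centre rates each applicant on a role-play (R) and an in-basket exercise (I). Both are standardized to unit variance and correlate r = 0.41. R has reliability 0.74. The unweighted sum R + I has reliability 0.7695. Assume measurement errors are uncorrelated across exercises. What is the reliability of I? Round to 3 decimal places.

0.610

Var(R+I) = 2 + 2·0.41 = 2.820.
True-score variance = ρ_R + ρ_I + 2·0.41, so 0.7695 = (0.74 + ρ_I + 0.82) / 2.820.
ρ_I = 0.7695·2.820 − 0.74 − 0.82 = 0.610.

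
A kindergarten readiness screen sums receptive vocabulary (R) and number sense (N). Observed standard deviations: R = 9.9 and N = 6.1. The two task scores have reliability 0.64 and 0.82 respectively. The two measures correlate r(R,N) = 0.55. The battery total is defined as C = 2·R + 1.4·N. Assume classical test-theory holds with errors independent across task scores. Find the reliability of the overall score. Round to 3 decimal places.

Var(C) = 2²·9.9² + 1.4²·6.1² + 2·[2.8·9.9·6.1·0.55] = 464.972 + 186.001 = 650.973.
Because errors are independent across components, Cov(Tᵢ,Tⱼ) = Cov(Xᵢ,Xⱼ); the off-diagonal part of the true-score variance is the same as above.
True-score variance = [2²·9.9²·0.64 + 1.4²·6.1²·0.82] + 186.001 = 310.71 + 186.001 = 496.711.
Reliability = 496.711 / 650.973 = 0.763.

0.763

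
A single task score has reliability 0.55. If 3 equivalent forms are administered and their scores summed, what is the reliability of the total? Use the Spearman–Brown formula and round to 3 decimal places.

ρ_k = kρ / (1 + (k−1)ρ) = 3·0.55 / (1 + 2·0.55) = 1.650 / 2.100 = 0.786.

0.786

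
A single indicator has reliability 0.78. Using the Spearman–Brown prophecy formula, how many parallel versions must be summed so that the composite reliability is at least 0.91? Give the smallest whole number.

k ≥ ρ*(1−ρ₁)/(ρ₁(1−ρ*)) = 0.91·0.22 / (0.78·0.09) = 2.852.
Smallest integer k = 3.

3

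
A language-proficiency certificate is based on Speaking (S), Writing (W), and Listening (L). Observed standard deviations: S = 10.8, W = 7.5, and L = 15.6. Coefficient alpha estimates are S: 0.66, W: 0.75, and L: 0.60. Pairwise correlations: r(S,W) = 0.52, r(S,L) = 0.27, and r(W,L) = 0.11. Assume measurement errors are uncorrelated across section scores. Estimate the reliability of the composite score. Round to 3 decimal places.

Var(S+W+L) = 10.8² + 7.5² + 15.6² + 2·[10.8·7.5·0.52 + 10.8·15.6·0.27 + 7.5·15.6·0.11] = 416.25 + 200.959 = 617.209.
Under uncorrelated errors the observed covariances equal the true-score covariances, so only the own-variance terms attenuate.
True-score variance = [10.8²·0.66 + 7.5²·0.75 + 15.6²·0.60] + 200.959 = 265.186 + 200.959 = 466.145.
Reliability = 466.145 / 617.209 = 0.755.

0.755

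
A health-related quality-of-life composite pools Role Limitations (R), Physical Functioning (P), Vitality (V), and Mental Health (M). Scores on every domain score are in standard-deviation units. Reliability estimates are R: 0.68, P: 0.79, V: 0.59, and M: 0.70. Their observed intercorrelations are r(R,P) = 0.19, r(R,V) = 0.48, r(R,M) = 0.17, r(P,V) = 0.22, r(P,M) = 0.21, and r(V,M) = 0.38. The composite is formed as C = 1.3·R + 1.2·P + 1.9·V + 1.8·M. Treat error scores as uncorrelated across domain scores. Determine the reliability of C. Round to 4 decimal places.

0.8194

Var(C) = 1.3² + 1.2² + 1.9² + 1.8² + 2·[1.56·0.19 + 2.47·0.48 + 2.34·0.17 + 2.28·0.22 + 2.16·0.21 + 3.42·0.38] = 9.98 + 8.2692 = 18.2492.
Under uncorrelated errors the observed covariances equal the true-score covariances, so only the own-variance terms attenuate.
True-score variance = [1.3²·0.68 + 1.2²·0.79 + 1.9²·0.59 + 1.8²·0.70] + 8.2692 = 6.6847 + 8.2692 = 14.9539.
Reliability = 14.9539 / 18.2492 = 0.8194.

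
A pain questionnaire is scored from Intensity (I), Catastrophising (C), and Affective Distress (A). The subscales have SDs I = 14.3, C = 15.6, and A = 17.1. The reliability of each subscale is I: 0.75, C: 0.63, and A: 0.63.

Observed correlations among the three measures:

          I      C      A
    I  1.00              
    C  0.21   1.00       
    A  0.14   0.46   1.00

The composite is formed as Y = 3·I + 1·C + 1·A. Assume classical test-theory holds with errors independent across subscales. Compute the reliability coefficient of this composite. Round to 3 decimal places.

Var(Y) = 3²·14.3² + 15.6² + 17.1² + 2·[3·14.3·15.6·0.21 + 3·14.3·17.1·0.14 + 15.6·17.1·0.46] = 2376.18 + 731.905 = 3108.09.
Because errors are independent across components, Cov(Tᵢ,Tⱼ) = Cov(Xᵢ,Xⱼ); the off-diagonal part of the true-score variance is the same as above.
True-score variance = [3²·14.3²·0.75 + 15.6²·0.63 + 17.1²·0.63] + 731.905 = 1717.84 + 731.905 = 2449.75.
Reliability = 2449.75 / 3108.09 = 0.788.

0.788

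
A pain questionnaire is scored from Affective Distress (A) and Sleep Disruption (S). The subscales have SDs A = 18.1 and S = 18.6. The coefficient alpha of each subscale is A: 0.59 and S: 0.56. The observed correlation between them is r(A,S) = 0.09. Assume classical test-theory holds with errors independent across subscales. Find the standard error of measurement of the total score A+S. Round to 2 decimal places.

16.93

Var(total) = 673.57 + 60.5988 = 734.169.
True-score variance = 387.028 + 60.5988 = 447.626, so reliability = 0.6097.
Error variance = 734.169 − 447.626 = 286.543; SEM = √286.543 = 16.93.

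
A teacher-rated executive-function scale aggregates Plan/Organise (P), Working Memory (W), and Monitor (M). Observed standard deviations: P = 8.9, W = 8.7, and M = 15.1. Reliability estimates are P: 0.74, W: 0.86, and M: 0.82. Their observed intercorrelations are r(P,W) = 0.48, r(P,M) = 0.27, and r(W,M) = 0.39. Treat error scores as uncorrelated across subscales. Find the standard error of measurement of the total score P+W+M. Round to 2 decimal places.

8.50

Var(total) = 382.91 + 249.372 = 632.282.
True-score variance = 310.677 + 249.372 = 560.049, so reliability = 0.8858.
Error variance = 632.282 − 560.049 = 72.233; SEM = √72.233 = 8.50.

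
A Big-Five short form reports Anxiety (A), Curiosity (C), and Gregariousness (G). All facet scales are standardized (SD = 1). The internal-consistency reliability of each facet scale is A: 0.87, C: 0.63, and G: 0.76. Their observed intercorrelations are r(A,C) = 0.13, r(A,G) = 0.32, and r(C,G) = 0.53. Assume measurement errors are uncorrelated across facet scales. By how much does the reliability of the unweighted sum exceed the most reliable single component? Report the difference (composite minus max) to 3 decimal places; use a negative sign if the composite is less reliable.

-0.019

Var(sum) = 3 + 1.96 = 4.96; true-score variance = 2.26 + 1.96 = 4.22; composite reliability = 0.8508.
Max component reliability = 0.8700.
Difference = 0.8508 − 0.8700 = -0.019.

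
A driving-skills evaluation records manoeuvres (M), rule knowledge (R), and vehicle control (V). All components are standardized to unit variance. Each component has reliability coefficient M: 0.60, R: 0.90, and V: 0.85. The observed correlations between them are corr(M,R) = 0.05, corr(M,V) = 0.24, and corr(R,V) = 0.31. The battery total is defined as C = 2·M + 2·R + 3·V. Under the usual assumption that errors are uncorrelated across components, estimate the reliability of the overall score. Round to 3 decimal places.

0.860

Var(C) = 2² + 2² + 3² + 2·[4·0.05 + 6·0.24 + 6·0.31] = 17 + 7 = 24.
Because errors are independent across components, Cov(Tᵢ,Tⱼ) = Cov(Xᵢ,Xⱼ); the off-diagonal part of the true-score variance is the same as above.
True-score variance = [2²·0.60 + 2²·0.90 + 3²·0.85] + 7 = 13.65 + 7 = 20.65.
Reliability = 20.65 / 24 = 0.860.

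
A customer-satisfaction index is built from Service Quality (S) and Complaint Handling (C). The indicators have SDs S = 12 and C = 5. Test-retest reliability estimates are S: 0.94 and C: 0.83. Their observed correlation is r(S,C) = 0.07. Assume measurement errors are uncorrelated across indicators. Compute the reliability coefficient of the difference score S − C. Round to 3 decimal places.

0.920

Var(S−C) = 12² + 5² − 2·12·5·0.07 = 169 − 8.4 = 160.6.
With uncorrelated errors the cross-covariances are all true-score covariance, so they carry over unchanged; only the diagonal terms shrink to ρᵢσᵢ².
True-score variance = [12²·0.94 + 5²·0.83] − 8.4 = 156.11 − 8.4 = 147.71.
Reliability = 147.71 / 160.6 = 0.920.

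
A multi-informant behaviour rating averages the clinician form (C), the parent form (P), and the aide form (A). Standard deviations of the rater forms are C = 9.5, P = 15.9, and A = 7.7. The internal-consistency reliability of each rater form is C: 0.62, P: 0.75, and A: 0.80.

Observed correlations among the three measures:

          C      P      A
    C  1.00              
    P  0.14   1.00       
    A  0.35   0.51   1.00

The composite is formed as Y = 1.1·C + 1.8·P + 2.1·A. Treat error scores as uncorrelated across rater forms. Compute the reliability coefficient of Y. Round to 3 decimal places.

0.840

Var(Y) = 1.1²·9.5² + 1.8²·15.9² + 2.1²·7.7² + 2·[1.98·9.5·15.9·0.14 + 2.31·9.5·7.7·0.35 + 3.78·15.9·7.7·0.51] = 1189.78 + 674.067 = 1863.84.
Under uncorrelated errors the observed covariances equal the true-score covariances, so only the own-variance terms attenuate.
True-score variance = [1.1²·9.5²·0.62 + 1.8²·15.9²·0.75 + 2.1²·7.7²·0.80] + 674.067 = 891.209 + 674.067 = 1565.28.
Reliability = 1565.28 / 1863.84 = 0.840.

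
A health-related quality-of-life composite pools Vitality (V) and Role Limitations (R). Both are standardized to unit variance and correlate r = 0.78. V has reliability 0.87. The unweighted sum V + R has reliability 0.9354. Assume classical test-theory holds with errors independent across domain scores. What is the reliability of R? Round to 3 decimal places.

0.900

Var(V+R) = 2 + 2·0.78 = 3.560.
True-score variance = ρ_V + ρ_R + 2·0.78, so 0.9354 = (0.87 + ρ_R + 1.56) / 3.560.
ρ_R = 0.9354·3.560 − 0.87 − 1.56 = 0.900.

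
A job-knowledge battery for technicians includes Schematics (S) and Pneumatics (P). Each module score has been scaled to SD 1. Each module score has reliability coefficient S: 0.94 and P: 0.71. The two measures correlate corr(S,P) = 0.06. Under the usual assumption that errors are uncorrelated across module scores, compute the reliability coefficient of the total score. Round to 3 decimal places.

0.835

Var(S+P) = 2 + 2·[0.06] = 2 + 0.12 = 2.12.
Under uncorrelated errors the observed covariances equal the true-score covariances, so only the own-variance terms attenuate.
True-score variance = [0.94 + 0.71] + 0.12 = 1.65 + 0.12 = 1.77.
Reliability = 1.77 / 2.12 = 0.835.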